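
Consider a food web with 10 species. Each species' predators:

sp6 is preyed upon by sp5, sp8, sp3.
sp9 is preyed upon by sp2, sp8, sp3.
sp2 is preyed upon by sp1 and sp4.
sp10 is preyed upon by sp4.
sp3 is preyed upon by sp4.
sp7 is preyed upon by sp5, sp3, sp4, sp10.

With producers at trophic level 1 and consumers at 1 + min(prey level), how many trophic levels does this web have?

Producers (level 1): sp7, sp6, sp9.
Following each consumer down to its lowest-level prey: sp9 → sp2 → sp1 (levels 1 through 3).
All prey of sp1 (sp2 2) are at level 2 or above, so sp1 is at level 1 + 2 = 3.
Every consumer has at least one prey at level 2 or below, so none exceeds level 3.

3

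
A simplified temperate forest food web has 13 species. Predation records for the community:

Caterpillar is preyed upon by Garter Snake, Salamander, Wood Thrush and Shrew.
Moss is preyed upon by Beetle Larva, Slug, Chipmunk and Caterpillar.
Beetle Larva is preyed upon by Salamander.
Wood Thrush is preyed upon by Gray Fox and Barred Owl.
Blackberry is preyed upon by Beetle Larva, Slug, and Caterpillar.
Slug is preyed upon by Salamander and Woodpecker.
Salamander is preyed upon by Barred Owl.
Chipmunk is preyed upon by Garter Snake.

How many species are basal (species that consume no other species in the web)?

Basal species (no prey listed): Blackberry, Moss.
Count: 2.

2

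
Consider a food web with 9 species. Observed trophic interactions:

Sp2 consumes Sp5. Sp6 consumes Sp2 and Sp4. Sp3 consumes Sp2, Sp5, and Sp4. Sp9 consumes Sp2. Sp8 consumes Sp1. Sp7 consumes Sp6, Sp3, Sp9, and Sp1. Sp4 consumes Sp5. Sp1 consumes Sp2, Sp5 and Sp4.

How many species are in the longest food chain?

One longest chain: Sp5 → Sp2 → Sp1 → Sp8.
It has 4 species and 3 links.

4 species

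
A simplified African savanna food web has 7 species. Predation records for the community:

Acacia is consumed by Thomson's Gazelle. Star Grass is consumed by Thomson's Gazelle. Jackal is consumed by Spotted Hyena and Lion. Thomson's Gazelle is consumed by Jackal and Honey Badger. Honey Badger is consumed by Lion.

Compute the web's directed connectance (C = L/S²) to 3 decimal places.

C = 0.143

The web has S = 7 species and L = 7 feeding links.
C = L / S² = 7 / 49 = 0.1429 ≈ 0.143.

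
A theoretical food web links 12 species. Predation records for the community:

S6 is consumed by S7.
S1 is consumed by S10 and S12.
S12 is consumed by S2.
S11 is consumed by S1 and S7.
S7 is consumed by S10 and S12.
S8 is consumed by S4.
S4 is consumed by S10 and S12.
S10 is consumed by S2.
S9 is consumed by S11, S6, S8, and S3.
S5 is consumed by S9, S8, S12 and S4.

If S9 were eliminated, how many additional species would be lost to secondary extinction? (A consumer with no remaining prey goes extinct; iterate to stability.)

Remove S9.
Round 1: S6 (all prey gone), S11 (all prey gone), S3 (all prey gone) → extinct.
Round 2: S7 (all prey gone), S1 (all prey gone) → extinct.
No further losses. Total secondary extinctions: 5.

5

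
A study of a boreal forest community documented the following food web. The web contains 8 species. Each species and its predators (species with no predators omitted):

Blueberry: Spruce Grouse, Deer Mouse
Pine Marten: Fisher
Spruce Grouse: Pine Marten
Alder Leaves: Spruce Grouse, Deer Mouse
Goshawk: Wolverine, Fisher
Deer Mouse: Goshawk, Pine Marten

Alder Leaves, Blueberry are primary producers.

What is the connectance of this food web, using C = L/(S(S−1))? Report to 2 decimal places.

The web has S = 8 species and L = 10 feeding links.
C = L / (S(S−1)) = 10 / 56 = 0.1786 ≈ 0.18.

C = 0.18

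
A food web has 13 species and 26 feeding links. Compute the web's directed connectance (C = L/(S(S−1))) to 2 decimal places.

C = 0.17

The web has S = 13 species and L = 26 feeding links.
C = L / (S(S−1)) = 26 / 156 = 0.1667 ≈ 0.17.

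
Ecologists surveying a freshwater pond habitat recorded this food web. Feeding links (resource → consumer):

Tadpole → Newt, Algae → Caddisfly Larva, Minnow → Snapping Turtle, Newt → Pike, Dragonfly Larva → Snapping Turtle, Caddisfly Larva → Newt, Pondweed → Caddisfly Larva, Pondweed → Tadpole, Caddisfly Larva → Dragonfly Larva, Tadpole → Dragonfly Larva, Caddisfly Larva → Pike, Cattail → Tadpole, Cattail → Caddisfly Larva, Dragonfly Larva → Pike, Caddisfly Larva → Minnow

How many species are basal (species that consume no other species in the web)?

Basal species (no prey listed): Algae, Pondweed, Cattail.
Count: 3.

3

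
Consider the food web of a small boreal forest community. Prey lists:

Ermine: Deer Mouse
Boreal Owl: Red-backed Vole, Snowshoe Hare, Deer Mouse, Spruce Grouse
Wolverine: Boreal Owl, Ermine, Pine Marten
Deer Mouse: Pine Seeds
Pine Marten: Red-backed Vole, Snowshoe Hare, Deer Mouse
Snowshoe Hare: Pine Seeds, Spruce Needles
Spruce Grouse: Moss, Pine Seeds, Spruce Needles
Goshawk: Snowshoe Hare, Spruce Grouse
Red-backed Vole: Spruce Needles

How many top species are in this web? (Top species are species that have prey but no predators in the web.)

2

Top species (has prey, but nothing eats it): Goshawk, Wolverine.
Count: 2.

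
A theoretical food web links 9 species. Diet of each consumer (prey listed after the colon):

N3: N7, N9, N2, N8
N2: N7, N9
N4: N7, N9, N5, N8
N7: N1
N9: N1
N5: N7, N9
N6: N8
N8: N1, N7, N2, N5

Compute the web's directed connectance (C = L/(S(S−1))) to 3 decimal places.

C = 0.264

The web has S = 9 species and L = 19 feeding links.
C = L / (S(S−1)) = 19 / 72 = 0.2639 ≈ 0.264.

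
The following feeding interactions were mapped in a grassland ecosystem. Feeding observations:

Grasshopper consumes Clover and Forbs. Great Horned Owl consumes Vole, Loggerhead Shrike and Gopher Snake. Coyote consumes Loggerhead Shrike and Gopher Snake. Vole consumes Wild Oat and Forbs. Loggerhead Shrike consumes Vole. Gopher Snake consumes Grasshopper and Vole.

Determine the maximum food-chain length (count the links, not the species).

One longest chain: Forbs → Vole → Loggerhead Shrike → Great Horned Owl.
It has 4 species and 3 links.

3 links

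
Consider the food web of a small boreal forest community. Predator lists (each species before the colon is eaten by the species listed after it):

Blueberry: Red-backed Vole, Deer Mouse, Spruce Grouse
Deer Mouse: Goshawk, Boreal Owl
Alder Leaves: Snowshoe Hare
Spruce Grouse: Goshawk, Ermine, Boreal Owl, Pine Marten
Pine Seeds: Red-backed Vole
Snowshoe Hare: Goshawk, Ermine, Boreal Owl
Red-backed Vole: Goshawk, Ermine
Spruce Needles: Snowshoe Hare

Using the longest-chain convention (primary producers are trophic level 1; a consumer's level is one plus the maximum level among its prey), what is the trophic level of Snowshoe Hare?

Spruce Needles is a producer → level 1.
Snowshoe Hare eats Spruce Needles (level 1); other prey at levels: Alder Leaves 1 → level 2.

Trophic level 2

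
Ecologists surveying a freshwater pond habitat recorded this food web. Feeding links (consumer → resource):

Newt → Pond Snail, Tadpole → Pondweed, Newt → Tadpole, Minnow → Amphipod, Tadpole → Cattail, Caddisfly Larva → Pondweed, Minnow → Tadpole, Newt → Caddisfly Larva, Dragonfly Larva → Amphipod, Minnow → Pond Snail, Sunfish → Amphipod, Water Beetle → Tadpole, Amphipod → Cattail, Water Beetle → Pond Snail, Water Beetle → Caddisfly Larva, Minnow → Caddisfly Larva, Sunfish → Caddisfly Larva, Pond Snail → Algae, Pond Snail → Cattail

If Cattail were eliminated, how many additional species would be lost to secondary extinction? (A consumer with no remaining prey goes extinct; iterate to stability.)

Remove Cattail.
Round 1: Amphipod (all prey gone) → extinct.
Round 2: Dragonfly Larva (all prey gone) → extinct.
No further losses. Total secondary extinctions: 2.

2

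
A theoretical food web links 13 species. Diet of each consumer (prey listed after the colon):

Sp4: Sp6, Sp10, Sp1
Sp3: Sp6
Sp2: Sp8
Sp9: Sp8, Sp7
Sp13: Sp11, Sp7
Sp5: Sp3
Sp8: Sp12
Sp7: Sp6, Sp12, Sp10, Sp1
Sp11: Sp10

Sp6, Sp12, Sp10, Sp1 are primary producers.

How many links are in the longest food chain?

One longest chain: Sp12 → Sp8 → Sp2.
It has 3 species and 2 links.

2 links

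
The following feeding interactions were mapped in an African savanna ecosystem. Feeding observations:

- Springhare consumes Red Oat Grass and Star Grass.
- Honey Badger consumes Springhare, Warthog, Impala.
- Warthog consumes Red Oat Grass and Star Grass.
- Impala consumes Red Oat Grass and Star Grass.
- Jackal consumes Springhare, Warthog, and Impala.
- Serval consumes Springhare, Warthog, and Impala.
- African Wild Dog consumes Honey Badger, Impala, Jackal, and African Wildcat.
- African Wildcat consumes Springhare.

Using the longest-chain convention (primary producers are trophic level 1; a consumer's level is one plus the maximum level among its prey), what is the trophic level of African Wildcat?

Trophic level 3

Red Oat Grass is a producer → level 1.
Springhare eats Red Oat Grass (level 1); other prey at levels: Star Grass 1 → level 2.
African Wildcat eats Springhare → level 3.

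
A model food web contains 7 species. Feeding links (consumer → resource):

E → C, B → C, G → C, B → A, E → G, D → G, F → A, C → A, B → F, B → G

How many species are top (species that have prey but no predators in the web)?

3

Top species (has prey, but nothing eats it): D, B, E.
Count: 3.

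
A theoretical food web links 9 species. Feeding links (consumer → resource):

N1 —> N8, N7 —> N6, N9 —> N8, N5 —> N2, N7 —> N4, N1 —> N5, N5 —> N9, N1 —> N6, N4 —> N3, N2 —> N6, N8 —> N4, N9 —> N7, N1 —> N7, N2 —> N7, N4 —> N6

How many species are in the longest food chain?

One longest chain: N3 → N4 → N7 → N9 → N5 → N1.
It has 6 species and 5 links.

6 species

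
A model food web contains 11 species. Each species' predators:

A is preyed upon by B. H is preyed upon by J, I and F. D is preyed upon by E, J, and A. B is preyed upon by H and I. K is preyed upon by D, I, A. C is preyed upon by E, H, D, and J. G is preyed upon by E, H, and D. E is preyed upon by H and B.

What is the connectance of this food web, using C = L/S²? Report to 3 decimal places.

The web has S = 11 species and L = 21 feeding links.
C = L / S² = 21 / 121 = 0.1736 ≈ 0.174.

C = 0.174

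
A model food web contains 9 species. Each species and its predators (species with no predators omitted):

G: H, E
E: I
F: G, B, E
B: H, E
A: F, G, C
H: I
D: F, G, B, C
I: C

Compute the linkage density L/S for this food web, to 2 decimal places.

L/S = 1.89

There are L = 17 links among S = 9 species.
L/S = 17/9 = 1.8889 ≈ 1.89.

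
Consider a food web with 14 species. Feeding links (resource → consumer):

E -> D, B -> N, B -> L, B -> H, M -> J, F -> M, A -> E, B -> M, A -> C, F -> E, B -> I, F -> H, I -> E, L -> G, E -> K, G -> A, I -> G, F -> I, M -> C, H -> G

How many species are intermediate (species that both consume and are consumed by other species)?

7

Intermediate species (has both prey and predators): I, M, H, L, G, A, E.
Count: 7.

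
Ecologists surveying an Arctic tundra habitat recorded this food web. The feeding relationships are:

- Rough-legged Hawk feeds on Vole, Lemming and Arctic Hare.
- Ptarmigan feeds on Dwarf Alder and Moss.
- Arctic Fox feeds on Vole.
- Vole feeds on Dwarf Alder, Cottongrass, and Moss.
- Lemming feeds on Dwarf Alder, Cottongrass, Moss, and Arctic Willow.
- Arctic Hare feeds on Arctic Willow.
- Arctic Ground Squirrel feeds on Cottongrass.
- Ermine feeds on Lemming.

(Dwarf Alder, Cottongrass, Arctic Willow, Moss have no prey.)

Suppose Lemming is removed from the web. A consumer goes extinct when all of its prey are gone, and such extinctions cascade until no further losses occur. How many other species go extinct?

1

Remove Lemming.
Round 1: Ermine (all prey gone) → extinct.
No further losses. Total secondary extinctions: 1.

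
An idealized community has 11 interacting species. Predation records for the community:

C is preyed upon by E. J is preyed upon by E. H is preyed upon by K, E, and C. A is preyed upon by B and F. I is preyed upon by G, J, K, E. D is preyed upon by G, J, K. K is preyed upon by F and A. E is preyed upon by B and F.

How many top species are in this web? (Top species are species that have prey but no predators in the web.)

Top species (has prey, but nothing eats it): G, B, F.
Count: 3.

3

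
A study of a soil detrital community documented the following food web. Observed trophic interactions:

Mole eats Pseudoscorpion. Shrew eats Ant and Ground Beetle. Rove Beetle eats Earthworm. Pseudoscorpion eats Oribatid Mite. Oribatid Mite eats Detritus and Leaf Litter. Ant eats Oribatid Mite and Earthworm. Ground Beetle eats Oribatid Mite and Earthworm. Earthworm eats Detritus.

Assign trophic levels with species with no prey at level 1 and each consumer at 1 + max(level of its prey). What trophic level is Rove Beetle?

Detritus has no prey (basal) → level 1.
Earthworm eats Detritus → level 2.
Rove Beetle eats Earthworm → level 3.

Trophic level 3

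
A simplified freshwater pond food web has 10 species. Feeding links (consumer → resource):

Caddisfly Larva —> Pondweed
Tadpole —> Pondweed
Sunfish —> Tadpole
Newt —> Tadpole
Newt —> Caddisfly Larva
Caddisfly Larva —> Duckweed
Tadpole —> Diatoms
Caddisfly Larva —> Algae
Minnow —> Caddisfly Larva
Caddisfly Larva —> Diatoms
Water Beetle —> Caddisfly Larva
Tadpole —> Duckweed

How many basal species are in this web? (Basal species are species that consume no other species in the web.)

4

Basal species (no prey listed): Algae, Diatoms, Pondweed, Duckweed.
Count: 4.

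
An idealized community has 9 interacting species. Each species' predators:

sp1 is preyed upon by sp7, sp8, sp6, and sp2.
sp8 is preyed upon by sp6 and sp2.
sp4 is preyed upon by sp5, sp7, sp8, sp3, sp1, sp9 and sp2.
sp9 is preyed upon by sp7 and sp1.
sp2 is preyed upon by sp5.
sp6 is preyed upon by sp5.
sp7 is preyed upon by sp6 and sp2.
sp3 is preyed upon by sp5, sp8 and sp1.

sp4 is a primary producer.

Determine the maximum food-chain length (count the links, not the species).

One longest chain: sp4 → sp3 → sp1 → sp7 → sp2 → sp5.
It has 6 species and 5 links.

5 links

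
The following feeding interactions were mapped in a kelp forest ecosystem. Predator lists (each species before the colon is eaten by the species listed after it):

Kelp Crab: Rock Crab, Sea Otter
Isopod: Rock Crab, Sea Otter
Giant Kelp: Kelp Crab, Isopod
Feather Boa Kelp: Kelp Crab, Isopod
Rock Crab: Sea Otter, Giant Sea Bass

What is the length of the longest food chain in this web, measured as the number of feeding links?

3 links

One longest chain: Giant Kelp → Kelp Crab → Rock Crab → Sea Otter.
It has 4 species and 3 links.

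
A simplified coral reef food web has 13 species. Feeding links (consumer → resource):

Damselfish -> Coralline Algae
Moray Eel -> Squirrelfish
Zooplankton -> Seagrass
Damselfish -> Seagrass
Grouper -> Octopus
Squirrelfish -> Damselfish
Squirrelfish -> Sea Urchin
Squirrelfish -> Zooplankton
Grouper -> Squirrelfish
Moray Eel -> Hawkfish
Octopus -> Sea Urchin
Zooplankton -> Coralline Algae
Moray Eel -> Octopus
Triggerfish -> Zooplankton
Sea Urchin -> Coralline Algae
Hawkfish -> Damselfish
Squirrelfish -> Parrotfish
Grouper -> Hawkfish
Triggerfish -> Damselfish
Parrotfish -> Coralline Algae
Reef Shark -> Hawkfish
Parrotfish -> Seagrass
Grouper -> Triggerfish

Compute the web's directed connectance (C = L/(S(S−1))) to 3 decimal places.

The web has S = 13 species and L = 23 feeding links.
C = L / (S(S−1)) = 23 / 156 = 0.1474 ≈ 0.147.

C = 0.147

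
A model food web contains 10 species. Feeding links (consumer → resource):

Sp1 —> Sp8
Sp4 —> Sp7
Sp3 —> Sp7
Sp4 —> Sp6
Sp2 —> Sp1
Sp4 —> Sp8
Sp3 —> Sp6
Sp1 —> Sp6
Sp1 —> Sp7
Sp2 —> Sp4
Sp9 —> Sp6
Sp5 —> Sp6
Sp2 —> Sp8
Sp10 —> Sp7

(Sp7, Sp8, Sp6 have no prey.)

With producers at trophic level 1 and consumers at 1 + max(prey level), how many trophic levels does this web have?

3

Producers (level 1): Sp7, Sp8, Sp6.
Sp7 → Sp4 → Sp2 gives Sp2 level 3.
No species has a prey at level 3, so no species reaches level 4.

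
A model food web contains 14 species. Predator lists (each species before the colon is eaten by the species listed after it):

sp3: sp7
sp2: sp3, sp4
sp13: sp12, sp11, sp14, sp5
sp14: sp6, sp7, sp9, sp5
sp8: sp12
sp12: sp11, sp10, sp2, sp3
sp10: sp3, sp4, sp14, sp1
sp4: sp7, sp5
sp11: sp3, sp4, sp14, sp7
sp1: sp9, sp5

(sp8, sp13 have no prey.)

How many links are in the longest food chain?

4 links

One longest chain: sp8 → sp12 → sp11 → sp14 → sp6.
It has 5 species and 4 links.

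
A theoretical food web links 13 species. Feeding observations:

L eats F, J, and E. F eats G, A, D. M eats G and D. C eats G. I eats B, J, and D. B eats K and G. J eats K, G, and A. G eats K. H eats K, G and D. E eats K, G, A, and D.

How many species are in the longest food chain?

One longest chain: K → G → J → L.
It has 4 species and 3 links.

4 species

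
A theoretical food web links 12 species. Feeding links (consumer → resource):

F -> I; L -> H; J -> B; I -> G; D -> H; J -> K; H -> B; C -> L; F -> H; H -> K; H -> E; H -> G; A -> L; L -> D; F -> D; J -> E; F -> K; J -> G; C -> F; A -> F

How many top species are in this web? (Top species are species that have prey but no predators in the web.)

3

Top species (has prey, but nothing eats it): J, C, A.
Count: 3.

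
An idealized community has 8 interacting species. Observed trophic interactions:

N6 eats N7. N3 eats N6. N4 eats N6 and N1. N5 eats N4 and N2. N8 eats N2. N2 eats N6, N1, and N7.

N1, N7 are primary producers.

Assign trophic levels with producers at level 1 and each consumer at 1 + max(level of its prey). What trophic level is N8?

Trophic level 4

N7 is a producer → level 1.
N6 eats N7 → level 2.
N2 eats N6 (level 2); other prey at levels: N1 1, N7 1 → level 3.
N8 eats N2 → level 4.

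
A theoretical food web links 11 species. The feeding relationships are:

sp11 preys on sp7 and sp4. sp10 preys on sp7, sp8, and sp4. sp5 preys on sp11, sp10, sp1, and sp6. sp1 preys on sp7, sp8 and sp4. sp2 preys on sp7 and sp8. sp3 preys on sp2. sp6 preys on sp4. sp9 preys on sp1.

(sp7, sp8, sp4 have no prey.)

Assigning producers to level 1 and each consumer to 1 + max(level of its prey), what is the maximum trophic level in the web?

Producers (level 1): sp7, sp8, sp4.
sp7 → sp10 → sp5 gives sp5 level 3.
No species has a prey at level 3, so no species reaches level 4.

3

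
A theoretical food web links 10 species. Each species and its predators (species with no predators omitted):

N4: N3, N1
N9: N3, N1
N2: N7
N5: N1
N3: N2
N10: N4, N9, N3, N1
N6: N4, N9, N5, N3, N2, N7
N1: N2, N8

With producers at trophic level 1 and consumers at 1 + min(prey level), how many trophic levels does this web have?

Producers (level 1): N10, N6.
Following each consumer down to its lowest-level prey: N10 → N1 → N8 (levels 1 through 3).
All prey of N8 (N1 2) are at level 2 or above, so N8 is at level 1 + 2 = 3.
Every consumer has at least one prey at level 2 or below, so none exceeds level 3.

3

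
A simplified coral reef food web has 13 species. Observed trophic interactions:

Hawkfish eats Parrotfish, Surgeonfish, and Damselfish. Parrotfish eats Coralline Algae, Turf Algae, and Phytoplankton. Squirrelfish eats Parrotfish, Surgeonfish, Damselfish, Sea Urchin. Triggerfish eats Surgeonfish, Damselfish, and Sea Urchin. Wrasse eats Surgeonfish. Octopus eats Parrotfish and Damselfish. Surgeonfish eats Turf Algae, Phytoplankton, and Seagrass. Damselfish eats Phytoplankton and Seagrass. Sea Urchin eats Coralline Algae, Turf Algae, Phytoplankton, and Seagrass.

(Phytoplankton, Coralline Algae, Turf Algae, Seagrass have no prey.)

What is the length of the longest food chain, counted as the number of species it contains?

3 species

One longest chain: Phytoplankton → Surgeonfish → Wrasse.
It has 3 species and 2 links.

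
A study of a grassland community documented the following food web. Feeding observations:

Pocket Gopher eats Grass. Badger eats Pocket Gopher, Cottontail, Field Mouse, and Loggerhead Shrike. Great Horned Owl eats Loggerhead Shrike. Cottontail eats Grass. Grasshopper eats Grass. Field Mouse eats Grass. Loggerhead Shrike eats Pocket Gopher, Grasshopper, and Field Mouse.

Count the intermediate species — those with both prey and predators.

5

Intermediate species (has both prey and predators): Grasshopper, Pocket Gopher, Cottontail, Field Mouse, Loggerhead Shrike.
Count: 5.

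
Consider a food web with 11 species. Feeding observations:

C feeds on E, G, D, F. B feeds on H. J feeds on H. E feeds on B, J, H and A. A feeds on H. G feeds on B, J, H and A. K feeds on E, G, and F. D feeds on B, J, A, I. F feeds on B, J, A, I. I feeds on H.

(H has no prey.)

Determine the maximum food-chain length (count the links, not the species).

3 links

One longest chain: H → J → E → K.
It has 4 species and 3 links.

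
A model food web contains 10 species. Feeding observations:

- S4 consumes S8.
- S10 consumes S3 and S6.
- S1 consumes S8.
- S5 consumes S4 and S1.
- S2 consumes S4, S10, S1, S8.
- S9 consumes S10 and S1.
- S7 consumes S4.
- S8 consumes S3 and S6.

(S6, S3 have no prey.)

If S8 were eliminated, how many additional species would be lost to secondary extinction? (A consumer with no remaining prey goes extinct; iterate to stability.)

4

Remove S8.
Round 1: S4 (all prey gone), S1 (all prey gone) → extinct.
Round 2: S7 (all prey gone), S5 (all prey gone) → extinct.
No further losses. Total secondary extinctions: 4.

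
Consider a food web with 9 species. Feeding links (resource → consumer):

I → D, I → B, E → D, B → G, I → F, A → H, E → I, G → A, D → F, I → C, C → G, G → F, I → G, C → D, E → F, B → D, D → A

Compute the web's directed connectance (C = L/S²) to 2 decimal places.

C = 0.21

The web has S = 9 species and L = 17 feeding links.
C = L / S² = 17 / 81 = 0.2099 ≈ 0.21.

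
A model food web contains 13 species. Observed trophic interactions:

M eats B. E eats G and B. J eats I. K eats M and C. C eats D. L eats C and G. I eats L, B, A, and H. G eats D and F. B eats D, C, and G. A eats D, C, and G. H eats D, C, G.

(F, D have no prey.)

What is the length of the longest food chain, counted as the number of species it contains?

5 species

One longest chain: F → G → B → M → K.
It has 5 species and 4 links.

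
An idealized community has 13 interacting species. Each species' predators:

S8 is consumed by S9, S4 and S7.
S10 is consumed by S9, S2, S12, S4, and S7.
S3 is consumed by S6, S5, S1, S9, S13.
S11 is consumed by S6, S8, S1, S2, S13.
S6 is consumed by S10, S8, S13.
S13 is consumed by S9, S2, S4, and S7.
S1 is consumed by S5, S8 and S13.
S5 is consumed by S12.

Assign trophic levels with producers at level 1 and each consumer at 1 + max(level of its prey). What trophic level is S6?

S3 is a producer → level 1.
S6 eats S3 (level 1); other prey at levels: S11 1 → level 2.

Trophic level 2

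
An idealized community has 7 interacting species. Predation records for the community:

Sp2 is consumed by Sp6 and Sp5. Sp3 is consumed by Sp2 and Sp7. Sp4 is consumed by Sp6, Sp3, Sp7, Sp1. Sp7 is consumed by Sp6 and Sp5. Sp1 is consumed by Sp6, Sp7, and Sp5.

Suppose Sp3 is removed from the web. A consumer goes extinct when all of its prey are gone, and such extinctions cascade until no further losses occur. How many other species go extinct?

Remove Sp3.
Round 1: Sp2 (all prey gone) → extinct.
No further losses. Total secondary extinctions: 1.

1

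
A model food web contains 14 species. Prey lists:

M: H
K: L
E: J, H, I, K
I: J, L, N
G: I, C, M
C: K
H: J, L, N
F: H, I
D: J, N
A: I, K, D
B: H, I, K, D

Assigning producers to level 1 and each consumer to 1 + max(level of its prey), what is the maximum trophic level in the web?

4

Producers (level 1): J, L, N.
J → H → M → G gives G level 4.
No species has a prey at level 4, so no species reaches level 5.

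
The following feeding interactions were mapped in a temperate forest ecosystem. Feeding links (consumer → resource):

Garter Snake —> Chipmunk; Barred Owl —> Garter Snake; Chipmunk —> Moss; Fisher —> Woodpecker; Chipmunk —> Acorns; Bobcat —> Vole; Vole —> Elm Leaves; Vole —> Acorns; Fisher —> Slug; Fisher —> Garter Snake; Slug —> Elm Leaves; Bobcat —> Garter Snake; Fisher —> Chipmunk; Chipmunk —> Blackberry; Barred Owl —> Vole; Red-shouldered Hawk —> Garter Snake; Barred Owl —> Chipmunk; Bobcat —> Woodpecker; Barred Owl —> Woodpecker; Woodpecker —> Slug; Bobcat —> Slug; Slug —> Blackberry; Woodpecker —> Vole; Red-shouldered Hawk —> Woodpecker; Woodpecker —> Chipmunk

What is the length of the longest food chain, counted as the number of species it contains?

One longest chain: Blackberry → Slug → Woodpecker → Barred Owl.
It has 4 species and 3 links.

4 species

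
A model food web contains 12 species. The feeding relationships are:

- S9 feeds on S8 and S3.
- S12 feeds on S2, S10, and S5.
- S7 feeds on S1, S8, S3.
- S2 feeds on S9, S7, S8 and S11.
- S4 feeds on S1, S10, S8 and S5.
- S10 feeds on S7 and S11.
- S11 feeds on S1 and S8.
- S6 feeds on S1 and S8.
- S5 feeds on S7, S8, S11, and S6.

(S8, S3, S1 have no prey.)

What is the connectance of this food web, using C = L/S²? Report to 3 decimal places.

C = 0.181

The web has S = 12 species and L = 26 feeding links.
C = L / S² = 26 / 144 = 0.1806 ≈ 0.181.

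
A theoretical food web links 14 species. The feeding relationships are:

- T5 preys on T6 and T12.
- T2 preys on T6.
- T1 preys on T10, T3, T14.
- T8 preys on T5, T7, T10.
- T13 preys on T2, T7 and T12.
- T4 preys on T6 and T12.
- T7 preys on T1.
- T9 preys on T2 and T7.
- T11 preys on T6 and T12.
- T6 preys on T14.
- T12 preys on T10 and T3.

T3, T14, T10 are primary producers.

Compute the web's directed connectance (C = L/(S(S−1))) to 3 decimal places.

C = 0.121

The web has S = 14 species and L = 22 feeding links.
C = L / (S(S−1)) = 22 / 182 = 0.1209 ≈ 0.121.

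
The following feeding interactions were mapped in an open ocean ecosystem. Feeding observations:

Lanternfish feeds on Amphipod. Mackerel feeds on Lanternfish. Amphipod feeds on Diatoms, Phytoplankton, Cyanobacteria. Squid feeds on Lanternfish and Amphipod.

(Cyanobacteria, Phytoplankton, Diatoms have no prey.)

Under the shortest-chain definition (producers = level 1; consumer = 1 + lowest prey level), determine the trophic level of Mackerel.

Trophic level 4

Cyanobacteria is a producer → level 1.
Amphipod eats Cyanobacteria → level 2.
Lanternfish eats Amphipod → level 3.
Mackerel eats Lanternfish → level 4.
No prey of Mackerel is below level 3, so 4 is the minimum.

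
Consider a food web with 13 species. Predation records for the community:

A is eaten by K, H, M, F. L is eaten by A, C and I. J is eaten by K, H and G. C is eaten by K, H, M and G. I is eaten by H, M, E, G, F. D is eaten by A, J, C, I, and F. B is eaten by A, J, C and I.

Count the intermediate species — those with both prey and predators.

4

Intermediate species (has both prey and predators): J, I, A, C.
Count: 4.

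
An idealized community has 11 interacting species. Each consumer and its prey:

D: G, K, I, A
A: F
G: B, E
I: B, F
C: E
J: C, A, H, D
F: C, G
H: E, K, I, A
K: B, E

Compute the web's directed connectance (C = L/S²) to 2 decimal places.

C = 0.18

The web has S = 11 species and L = 22 feeding links.
C = L / S² = 22 / 121 = 0.1818 ≈ 0.18.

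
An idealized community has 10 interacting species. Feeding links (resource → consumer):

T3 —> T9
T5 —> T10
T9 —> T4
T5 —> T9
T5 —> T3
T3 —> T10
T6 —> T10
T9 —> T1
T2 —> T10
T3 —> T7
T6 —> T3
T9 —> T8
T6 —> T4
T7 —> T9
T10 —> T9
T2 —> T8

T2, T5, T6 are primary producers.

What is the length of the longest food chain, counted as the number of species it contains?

One longest chain: T5 → T3 → T10 → T9 → T8.
It has 5 species and 4 links.

5 species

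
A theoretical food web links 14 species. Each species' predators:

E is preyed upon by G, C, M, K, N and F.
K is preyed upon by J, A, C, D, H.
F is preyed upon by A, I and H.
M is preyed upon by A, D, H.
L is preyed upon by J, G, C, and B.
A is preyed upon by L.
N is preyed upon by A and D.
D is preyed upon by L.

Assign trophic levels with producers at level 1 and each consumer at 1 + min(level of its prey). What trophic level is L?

Trophic level 4

E is a producer → level 1.
N eats E → level 2.
A eats N → level 3.
L eats A → level 4.
No prey of L is below level 3, so 4 is the minimum.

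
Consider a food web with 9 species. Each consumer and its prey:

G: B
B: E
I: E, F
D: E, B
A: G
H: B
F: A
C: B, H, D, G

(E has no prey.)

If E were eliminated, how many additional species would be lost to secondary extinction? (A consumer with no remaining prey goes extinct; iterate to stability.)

Remove E.
Round 1: B (all prey gone) → extinct.
Round 2: H (all prey gone), D (all prey gone), G (all prey gone) → extinct.
Round 3: C (all prey gone), A (all prey gone) → extinct.
Round 4: F (all prey gone) → extinct.
Round 5: I (all prey gone) → extinct.
No further losses. Total secondary extinctions: 8.

8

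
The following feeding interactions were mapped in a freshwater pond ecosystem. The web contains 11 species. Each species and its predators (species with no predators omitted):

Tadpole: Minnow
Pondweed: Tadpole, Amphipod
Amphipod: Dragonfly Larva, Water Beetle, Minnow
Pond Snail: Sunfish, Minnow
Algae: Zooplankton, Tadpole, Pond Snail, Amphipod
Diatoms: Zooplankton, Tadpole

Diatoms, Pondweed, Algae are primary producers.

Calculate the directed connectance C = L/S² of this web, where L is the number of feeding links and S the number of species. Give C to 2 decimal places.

The web has S = 11 species and L = 14 feeding links.
C = L / S² = 14 / 121 = 0.1157 ≈ 0.12.

C = 0.12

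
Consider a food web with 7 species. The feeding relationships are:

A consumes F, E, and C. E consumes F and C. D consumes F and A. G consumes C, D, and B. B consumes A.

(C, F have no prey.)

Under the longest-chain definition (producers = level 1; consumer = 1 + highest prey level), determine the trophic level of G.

Trophic level 5

C is a producer → level 1.
E eats C (level 1); other prey at levels: F 1 → level 2.
A eats E (level 2); other prey at levels: C 1, F 1 → level 3.
D eats A (level 3); other prey at levels: F 1 → level 4.
G eats D (level 4); other prey at levels: C 1, B 4 → level 5.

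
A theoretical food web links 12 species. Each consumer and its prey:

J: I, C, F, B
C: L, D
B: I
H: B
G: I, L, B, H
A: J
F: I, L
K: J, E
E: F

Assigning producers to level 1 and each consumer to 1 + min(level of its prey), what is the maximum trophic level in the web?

Producers (level 1): I, L, D.
Following each consumer down to its lowest-level prey: I → J → A (levels 1 through 3).
All prey of A (J 2) are at level 2 or above, so A is at level 1 + 2 = 3.
Every consumer has at least one prey at level 2 or below, so none exceeds level 3.

3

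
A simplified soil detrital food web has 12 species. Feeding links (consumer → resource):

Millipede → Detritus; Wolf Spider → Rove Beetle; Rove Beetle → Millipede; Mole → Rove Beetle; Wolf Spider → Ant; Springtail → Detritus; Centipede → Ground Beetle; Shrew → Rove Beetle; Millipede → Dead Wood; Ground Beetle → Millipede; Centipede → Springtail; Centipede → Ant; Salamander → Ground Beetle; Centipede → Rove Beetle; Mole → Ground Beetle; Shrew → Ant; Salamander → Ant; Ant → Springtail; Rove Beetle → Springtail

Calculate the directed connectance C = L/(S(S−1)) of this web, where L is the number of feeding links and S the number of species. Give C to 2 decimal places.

The web has S = 12 species and L = 19 feeding links.
C = L / (S(S−1)) = 19 / 132 = 0.1439 ≈ 0.14.

C = 0.14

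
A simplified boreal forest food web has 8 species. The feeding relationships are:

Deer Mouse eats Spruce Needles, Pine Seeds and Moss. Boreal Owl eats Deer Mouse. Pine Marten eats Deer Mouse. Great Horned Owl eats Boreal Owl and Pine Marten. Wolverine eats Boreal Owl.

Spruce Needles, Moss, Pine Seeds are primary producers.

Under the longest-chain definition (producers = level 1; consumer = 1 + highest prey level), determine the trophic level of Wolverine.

Spruce Needles is a producer → level 1.
Deer Mouse eats Spruce Needles (level 1); other prey at levels: Moss 1, Pine Seeds 1 → level 2.
Boreal Owl eats Deer Mouse → level 3.
Wolverine eats Boreal Owl → level 4.

Trophic level 4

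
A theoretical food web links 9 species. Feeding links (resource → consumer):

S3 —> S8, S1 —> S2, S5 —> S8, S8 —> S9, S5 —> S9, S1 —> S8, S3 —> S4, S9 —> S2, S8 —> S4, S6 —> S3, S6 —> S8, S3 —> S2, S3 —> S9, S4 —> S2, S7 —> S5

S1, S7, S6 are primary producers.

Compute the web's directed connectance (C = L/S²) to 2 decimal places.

C = 0.19

The web has S = 9 species and L = 15 feeding links.
C = L / S² = 15 / 81 = 0.1852 ≈ 0.19.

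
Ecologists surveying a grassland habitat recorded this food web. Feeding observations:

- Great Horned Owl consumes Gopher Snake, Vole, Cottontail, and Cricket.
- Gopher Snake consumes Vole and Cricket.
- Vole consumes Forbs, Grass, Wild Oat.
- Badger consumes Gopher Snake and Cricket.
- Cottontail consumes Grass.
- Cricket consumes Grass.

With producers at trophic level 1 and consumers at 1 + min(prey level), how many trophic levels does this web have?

Producers (level 1): Forbs, Wild Oat, Grass.
Following each consumer down to its lowest-level prey: Grass → Cricket → Badger (levels 1 through 3).
All prey of Badger (Cricket 2, Gopher Snake 3) are at level 2 or above, so Badger is at level 1 + 2 = 3.
Every consumer has at least one prey at level 2 or below, so none exceeds level 3.

3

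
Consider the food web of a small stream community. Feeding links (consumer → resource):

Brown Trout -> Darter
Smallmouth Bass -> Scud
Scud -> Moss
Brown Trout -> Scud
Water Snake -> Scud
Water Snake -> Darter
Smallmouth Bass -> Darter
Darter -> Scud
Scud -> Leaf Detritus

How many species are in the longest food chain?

4 species

One longest chain: Leaf Detritus → Scud → Darter → Smallmouth Bass.
It has 4 species and 3 links.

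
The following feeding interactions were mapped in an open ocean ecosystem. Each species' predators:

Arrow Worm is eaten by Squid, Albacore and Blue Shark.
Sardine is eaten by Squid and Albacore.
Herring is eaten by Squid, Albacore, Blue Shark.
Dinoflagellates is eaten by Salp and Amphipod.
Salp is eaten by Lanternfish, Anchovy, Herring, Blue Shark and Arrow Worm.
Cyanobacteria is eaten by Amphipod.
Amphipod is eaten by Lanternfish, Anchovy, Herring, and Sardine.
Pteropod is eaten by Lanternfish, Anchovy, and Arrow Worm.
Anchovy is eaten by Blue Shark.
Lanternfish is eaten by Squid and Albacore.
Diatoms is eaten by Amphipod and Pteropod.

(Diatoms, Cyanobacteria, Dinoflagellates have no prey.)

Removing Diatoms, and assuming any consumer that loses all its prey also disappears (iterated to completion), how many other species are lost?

1

Remove Diatoms.
Round 1: Pteropod (all prey gone) → extinct.
No further losses. Total secondary extinctions: 1.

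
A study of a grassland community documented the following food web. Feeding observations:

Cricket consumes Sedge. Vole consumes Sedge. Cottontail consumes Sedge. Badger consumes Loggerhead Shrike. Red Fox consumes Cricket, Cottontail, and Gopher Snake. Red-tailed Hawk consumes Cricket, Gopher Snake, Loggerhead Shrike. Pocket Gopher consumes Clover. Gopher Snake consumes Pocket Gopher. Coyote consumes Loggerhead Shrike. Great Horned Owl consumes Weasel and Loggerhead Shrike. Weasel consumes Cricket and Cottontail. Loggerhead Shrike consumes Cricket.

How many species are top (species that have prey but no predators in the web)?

Top species (has prey, but nothing eats it): Vole, Great Horned Owl, Badger, Coyote, Red-tailed Hawk, Red Fox.
Count: 6.

6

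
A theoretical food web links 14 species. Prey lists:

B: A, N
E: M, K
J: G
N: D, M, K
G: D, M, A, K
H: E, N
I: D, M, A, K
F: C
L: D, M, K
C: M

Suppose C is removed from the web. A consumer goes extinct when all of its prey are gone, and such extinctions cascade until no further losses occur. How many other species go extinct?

Remove C.
Round 1: F (all prey gone) → extinct.
No further losses. Total secondary extinctions: 1.

1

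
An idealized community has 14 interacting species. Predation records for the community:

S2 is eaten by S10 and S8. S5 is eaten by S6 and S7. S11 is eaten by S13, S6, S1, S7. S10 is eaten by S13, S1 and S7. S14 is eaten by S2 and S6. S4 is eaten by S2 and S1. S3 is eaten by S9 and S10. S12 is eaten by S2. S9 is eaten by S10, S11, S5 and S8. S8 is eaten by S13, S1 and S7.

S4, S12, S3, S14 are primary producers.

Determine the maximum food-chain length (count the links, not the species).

One longest chain: S4 → S2 → S10 → S13.
It has 4 species and 3 links.

3 links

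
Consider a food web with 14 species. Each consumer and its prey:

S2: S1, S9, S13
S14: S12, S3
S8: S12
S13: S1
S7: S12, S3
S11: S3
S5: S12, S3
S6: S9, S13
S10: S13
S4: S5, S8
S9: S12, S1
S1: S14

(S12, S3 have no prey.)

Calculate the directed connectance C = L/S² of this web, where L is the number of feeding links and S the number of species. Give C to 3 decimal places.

The web has S = 14 species and L = 20 feeding links.
C = L / S² = 20 / 196 = 0.1020 ≈ 0.102.

C = 0.102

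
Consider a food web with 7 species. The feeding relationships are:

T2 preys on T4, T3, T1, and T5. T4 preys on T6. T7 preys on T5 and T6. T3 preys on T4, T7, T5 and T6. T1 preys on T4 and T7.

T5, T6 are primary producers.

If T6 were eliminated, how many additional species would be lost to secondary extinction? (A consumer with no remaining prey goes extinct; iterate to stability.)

Remove T6.
Round 1: T4 (all prey gone) → extinct.
No further losses. Total secondary extinctions: 1.

1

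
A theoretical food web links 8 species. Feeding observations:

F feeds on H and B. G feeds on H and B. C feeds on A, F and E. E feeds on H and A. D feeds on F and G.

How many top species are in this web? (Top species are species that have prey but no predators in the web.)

Top species (has prey, but nothing eats it): C, D.
Count: 2.

2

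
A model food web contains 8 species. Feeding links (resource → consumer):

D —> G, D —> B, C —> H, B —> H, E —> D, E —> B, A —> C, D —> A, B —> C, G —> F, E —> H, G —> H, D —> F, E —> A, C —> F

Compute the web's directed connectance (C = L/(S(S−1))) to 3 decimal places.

The web has S = 8 species and L = 15 feeding links.
C = L / (S(S−1)) = 15 / 56 = 0.2679 ≈ 0.268.

C = 0.268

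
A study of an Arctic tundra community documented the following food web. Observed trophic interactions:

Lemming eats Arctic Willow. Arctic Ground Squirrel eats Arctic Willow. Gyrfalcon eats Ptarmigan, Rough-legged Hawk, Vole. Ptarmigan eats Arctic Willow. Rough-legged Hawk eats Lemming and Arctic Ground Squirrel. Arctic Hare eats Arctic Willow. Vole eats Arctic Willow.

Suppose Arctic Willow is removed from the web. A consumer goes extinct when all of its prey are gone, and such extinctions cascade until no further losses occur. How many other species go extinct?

Remove Arctic Willow.
Round 1: Ptarmigan (all prey gone), Vole (all prey gone), Lemming (all prey gone), Arctic Hare (all prey gone), Arctic Ground Squirrel (all prey gone) → extinct.
Round 2: Rough-legged Hawk (all prey gone) → extinct.
Round 3: Gyrfalcon (all prey gone) → extinct.
No further losses. Total secondary extinctions: 7.

7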